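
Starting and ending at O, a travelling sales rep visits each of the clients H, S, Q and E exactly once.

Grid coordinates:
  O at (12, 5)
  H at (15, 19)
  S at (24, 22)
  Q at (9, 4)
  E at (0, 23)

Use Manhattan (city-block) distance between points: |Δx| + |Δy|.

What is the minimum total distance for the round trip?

Minimum total distance: 86.

O→H→S→Q→E→O: 17+12+33+28+30 = 120
O→H→S→E→Q→O: 17+12+25+28+4 = 86
O→H→Q→S→E→O: 17+21+33+25+30 = 126
O→H→Q→E→S→O: 17+21+28+25+29 = 120
O→H→E→S→Q→O: 17+19+25+33+4 = 98
O→H→E→Q→S→O: 17+19+28+33+29 = 126
O→S→H→Q→E→O: 29+12+21+28+30 = 120
O→S→H→E→Q→O: 29+12+19+28+4 = 92
O→S→Q→H→E→O: 29+33+21+19+30 = 132
O→S→E→H→Q→O: 29+25+19+21+4 = 98
O→Q→H→S→E→O: 4+21+12+25+30 = 92
O→Q→S→H→E→O: 4+33+12+19+30 = 98
The minimum is 86.
One optimal route: O → H → S → E → Q → O (or its reverse).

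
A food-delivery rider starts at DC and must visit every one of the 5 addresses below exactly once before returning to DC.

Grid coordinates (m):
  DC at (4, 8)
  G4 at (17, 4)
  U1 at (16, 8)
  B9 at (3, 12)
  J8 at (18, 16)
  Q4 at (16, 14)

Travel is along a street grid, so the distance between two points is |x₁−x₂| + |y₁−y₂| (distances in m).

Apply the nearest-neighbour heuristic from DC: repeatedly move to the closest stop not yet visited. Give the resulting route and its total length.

DC → [B9:5 / U1:12 / G4:17 / Q4:18 / J8:22] → B9 (5)
B9 → [Q4:15 / U1:17 / J8:19 / G4:22] → Q4 (15)
Q4 → [J8:4 / U1:6 / G4:11] → J8 (4)
J8 → [U1:10 / G4:13] → U1 (10)
U1 → [G4:5] → G4 (5)
Return G4→DC: 17.
Total = 5 + 15 + 4 + 10 + 5 + 17 = 56.

56 m along DC → B9 → Q4 → J8 → U1 → G4 → DC.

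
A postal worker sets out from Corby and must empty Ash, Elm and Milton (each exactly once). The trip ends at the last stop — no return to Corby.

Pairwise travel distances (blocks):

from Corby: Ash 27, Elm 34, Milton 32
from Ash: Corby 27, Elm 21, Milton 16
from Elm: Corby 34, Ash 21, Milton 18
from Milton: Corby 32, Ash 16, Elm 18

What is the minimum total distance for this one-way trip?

Shortest open route: 61 blocks.

There are 3! = 6 possible orderings.
Corby→Ash→Elm→Milton: 27+21+18 = 66
Corby→Ash→Milton→Elm: 27+16+18 = 61
Corby→Elm→Ash→Milton: 34+21+16 = 71
Corby→Elm→Milton→Ash: 34+18+16 = 68
Corby→Milton→Ash→Elm: 32+16+21 = 69
Corby→Milton→Elm→Ash: 32+18+21 = 71
The minimum is 61.
One shortest path: Corby → Ash → Milton → Elm.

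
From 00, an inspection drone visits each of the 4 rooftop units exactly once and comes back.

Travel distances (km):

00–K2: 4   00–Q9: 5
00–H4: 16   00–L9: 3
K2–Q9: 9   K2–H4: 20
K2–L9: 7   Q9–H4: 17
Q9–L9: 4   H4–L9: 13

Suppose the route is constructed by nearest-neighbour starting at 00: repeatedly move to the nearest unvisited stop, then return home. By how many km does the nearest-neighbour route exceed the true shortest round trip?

From 00: L9=3, K2=4, Q9=5, H4=16 → choose L9 (3).
From L9: Q9=4, K2=7, H4=13 → choose Q9 (4).
From Q9: K2=9, H4=17 → choose K2 (9).
From K2: H4=20 → choose H4 (20).
NN route 00 → L9 → Q9 → K2 → H4 → 00 costs 52.
Optimal: 00 → K2 → Q9 → H4 → L9 → 00 costs 46 (by enumerating all 12 distinct tours).
Excess = 52 − 46 = 6.

Excess over optimum: 6 km.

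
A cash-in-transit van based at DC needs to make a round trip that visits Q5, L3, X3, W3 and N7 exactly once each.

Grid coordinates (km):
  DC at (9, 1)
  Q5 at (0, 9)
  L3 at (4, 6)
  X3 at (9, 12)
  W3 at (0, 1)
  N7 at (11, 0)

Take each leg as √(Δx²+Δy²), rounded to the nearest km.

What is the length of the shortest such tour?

With 5 stops there are 5!/2 = 60 distinct round trips (a route and its reverse cost the same).
DC - Q5 - L3 - X3 - W3 - N7 - DC: 12+5+8+14+11+2 = 52
DC - Q5 - L3 - X3 - N7 - W3 - DC: 12+5+8+12+11+9 = 57
DC - Q5 - L3 - W3 - X3 - N7 - DC: 12+5+6+14+12+2 = 51
DC - Q5 - L3 - W3 - N7 - X3 - DC: 12+5+6+11+12+11 = 57
DC - Q5 - L3 - N7 - X3 - W3 - DC: 12+5+9+12+14+9 = 61
DC - Q5 - L3 - N7 - W3 - X3 - DC: 12+5+9+11+14+11 = 62
DC - Q5 - X3 - L3 - W3 - N7 - DC: 12+9+8+6+11+2 = 48
DC - Q5 - X3 - L3 - N7 - W3 - DC: 12+9+8+9+11+9 = 58
DC - Q5 - X3 - W3 - L3 - N7 - DC: 12+9+14+6+9+2 = 52
DC - Q5 - X3 - W3 - N7 - L3 - DC: 12+9+14+11+9+7 = 62
DC - Q5 - X3 - N7 - L3 - W3 - DC: 12+9+12+9+6+9 = 57
DC - Q5 - X3 - N7 - W3 - L3 - DC: 12+9+12+11+6+7 = 57
DC - Q5 - W3 - L3 - X3 - N7 - DC: 12+8+6+8+12+2 = 48
DC - Q5 - W3 - L3 - N7 - X3 - DC: 12+8+6+9+12+11 = 58
… (46 more)
DC - W3 - L3 - Q5 - X3 - N7 - DC: 9+6+5+9+12+2 = 43  ← best
The minimum is 43.
One optimal route: DC → W3 → L3 → Q5 → X3 → N7 → DC (or its reverse).

Shortest round trip = 43 km.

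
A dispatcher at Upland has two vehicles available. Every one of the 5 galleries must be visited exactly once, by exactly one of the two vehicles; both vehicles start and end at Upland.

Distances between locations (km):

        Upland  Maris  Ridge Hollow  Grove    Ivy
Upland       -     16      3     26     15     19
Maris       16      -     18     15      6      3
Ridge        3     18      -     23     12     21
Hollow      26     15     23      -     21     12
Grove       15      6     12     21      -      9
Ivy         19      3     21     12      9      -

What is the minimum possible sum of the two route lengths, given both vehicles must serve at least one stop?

68 km — the smallest possible combined total.

Try each way of splitting the stops between the two vehicles (each non-empty) and, for each split, find the best tour for each vehicle:
  {Maris} + {Ridge, Hollow, Grove, Ivy}: 32 + 62 = 94
  {Ridge} + {Maris, Hollow, Grove, Ivy}: 6 + 62 = 68
  {Maris, Ridge} + {Hollow, Grove, Ivy}: 37 + 62 = 99
  {Hollow} + {Maris, Ridge, Grove, Ivy}: 52 + 43 = 95
  {Maris, Hollow} + {Ridge, Grove, Ivy}: 57 + 43 = 100
  {Ridge, Hollow} + {Maris, Grove, Ivy}: 52 + 43 = 95
  … (15 splits in total)
Best: vehicle 1 Upland → Ridge → Upland = 6; vehicle 2 Upland → Hollow → Ivy → Maris → Grove → Upland = 62; combined 68.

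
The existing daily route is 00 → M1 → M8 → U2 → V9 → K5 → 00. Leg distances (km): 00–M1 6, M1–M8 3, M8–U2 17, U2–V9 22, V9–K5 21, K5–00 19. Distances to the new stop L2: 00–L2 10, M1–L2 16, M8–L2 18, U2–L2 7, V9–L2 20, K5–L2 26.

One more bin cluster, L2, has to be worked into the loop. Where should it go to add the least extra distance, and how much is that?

Insertion cost between consecutive stops i–j is d(i,L2) + d(L2,j) − d(i,j):
  between 00 and M1: 10 + 16 − 6 = 20
  between M1 and M8: 16 + 18 − 3 = 31
  between M8 and U2: 18 + 7 − 17 = 8
  between U2 and V9: 7 + 20 − 22 = 5
  between V9 and K5: 20 + 26 − 21 = 25
  between K5 and 00: 26 + 10 − 19 = 17
Cheapest insertion is between U2 and V9, adding 5.
New total = 88 + 5 = 93.

Minimum extra distance: 5 km, inserting L2 between U2 and V9.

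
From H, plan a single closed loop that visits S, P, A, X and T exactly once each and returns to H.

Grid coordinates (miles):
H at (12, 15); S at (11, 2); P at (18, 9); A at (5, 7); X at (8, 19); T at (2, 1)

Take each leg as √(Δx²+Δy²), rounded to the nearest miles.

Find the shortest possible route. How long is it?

With 5 stops there are 5!/2 = 60 distinct round trips (a route and its reverse cost the same).
H-S-P-A-X-T-H: 13+10+13+12+19+17 = 84
H-S-P-A-T-X-H: 13+10+13+7+19+6 = 68
H-S-P-X-A-T-H: 13+10+14+12+7+17 = 73
H-S-P-X-T-A-H: 13+10+14+19+7+11 = 74
H-S-P-T-A-X-H: 13+10+18+7+12+6 = 66
H-S-P-T-X-A-H: 13+10+18+19+12+11 = 83
H-S-A-P-X-T-H: 13+8+13+14+19+17 = 84
H-S-A-P-T-X-H: 13+8+13+18+19+6 = 77
H-S-A-X-P-T-H: 13+8+12+14+18+17 = 82
H-S-A-X-T-P-H: 13+8+12+19+18+8 = 78
H-S-A-T-P-X-H: 13+8+7+18+14+6 = 66
H-S-A-T-X-P-H: 13+8+7+19+14+8 = 69
H-S-X-P-A-T-H: 13+17+14+13+7+17 = 81
H-S-X-P-T-A-H: 13+17+14+18+7+11 = 80
… (46 more)
H-P-S-T-A-X-H: 8+10+9+7+12+6 = 52  ← best
The minimum is 52.
One optimal route: H → P → S → T → A → X → H (or its reverse).

Minimum total distance: 52 miles.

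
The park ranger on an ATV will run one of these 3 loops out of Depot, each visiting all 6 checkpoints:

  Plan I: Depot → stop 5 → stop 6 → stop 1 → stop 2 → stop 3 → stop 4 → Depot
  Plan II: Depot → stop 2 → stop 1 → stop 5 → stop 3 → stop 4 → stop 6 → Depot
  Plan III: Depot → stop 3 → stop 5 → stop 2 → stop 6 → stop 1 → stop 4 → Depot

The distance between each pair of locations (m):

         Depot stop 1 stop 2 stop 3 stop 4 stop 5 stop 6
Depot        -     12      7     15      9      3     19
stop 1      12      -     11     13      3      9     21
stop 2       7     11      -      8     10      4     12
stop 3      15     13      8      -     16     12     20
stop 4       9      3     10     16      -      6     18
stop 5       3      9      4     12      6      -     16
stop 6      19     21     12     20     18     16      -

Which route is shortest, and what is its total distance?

Shortest is Plan III, total 76 m.

Plan I: 3 + 16 + 21 + 11 + 8 + 16 + 9 = 84
Plan II: 7 + 11 + 9 + 12 + 16 + 18 + 19 = 92
Plan III: 15 + 12 + 4 + 12 + 21 + 3 + 9 = 76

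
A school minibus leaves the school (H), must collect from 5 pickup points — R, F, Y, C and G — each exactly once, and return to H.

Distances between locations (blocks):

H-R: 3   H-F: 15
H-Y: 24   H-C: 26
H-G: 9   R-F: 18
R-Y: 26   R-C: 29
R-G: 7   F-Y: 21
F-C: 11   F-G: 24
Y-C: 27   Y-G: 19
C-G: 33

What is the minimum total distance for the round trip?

Shortest round trip = 82 blocks.

H - R - F - Y - C - G - H: 3+18+21+27+33+9 = 111
H - R - F - Y - G - C - H: 3+18+21+19+33+26 = 120
H - R - F - C - Y - G - H: 3+18+11+27+19+9 = 87
H - R - F - C - G - Y - H: 3+18+11+33+19+24 = 108
H - R - F - G - Y - C - H: 3+18+24+19+27+26 = 117
H - R - F - G - C - Y - H: 3+18+24+33+27+24 = 129
H - R - Y - F - C - G - H: 3+26+21+11+33+9 = 103
H - R - Y - F - G - C - H: 3+26+21+24+33+26 = 133
H - R - Y - C - F - G - H: 3+26+27+11+24+9 = 100
H - R - Y - C - G - F - H: 3+26+27+33+24+15 = 128
H - R - Y - G - F - C - H: 3+26+19+24+11+26 = 109
H - R - Y - G - C - F - H: 3+26+19+33+11+15 = 107
H - R - C - F - Y - G - H: 3+29+11+21+19+9 = 92
H - R - C - F - G - Y - H: 3+29+11+24+19+24 = 110
… (46 more)
H - R - G - Y - C - F - H: 3+7+19+27+11+15 = 82  ← best
The minimum is 82.
One optimal route: H → R → G → Y → C → F → H (or its reverse).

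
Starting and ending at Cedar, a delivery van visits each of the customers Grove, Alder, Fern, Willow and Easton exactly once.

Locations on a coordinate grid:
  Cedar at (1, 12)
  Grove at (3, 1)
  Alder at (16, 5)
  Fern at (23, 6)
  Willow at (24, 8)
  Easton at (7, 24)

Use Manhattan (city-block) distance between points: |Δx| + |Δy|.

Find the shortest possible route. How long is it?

There are 60 distinct closed tours to check (reversals are equivalent).
Cedar → Grove → Alder → Fern → Willow → Easton → Cedar: 13+17+8+3+33+18 = 92
Cedar → Grove → Alder → Fern → Easton → Willow → Cedar: 13+17+8+34+33+27 = 132
Cedar → Grove → Alder → Willow → Fern → Easton → Cedar: 13+17+11+3+34+18 = 96
Cedar → Grove → Alder → Willow → Easton → Fern → Cedar: 13+17+11+33+34+28 = 136
Cedar → Grove → Alder → Easton → Fern → Willow → Cedar: 13+17+28+34+3+27 = 122
Cedar → Grove → Alder → Easton → Willow → Fern → Cedar: 13+17+28+33+3+28 = 122
Cedar → Grove → Fern → Alder → Willow → Easton → Cedar: 13+25+8+11+33+18 = 108
Cedar → Grove → Fern → Alder → Easton → Willow → Cedar: 13+25+8+28+33+27 = 134
Cedar → Grove → Fern → Willow → Alder → Easton → Cedar: 13+25+3+11+28+18 = 98
Cedar → Grove → Fern → Willow → Easton → Alder → Cedar: 13+25+3+33+28+22 = 124
Cedar → Grove → Fern → Easton → Alder → Willow → Cedar: 13+25+34+28+11+27 = 138
Cedar → Grove → Fern → Easton → Willow → Alder → Cedar: 13+25+34+33+11+22 = 138
Cedar → Grove → Willow → Alder → Fern → Easton → Cedar: 13+28+11+8+34+18 = 112
Cedar → Grove → Willow → Alder → Easton → Fern → Cedar: 13+28+11+28+34+28 = 142
… (46 more)
The minimum is 92.
One optimal route: Cedar → Grove → Alder → Fern → Willow → Easton → Cedar (or its reverse).

Minimum total distance: 92.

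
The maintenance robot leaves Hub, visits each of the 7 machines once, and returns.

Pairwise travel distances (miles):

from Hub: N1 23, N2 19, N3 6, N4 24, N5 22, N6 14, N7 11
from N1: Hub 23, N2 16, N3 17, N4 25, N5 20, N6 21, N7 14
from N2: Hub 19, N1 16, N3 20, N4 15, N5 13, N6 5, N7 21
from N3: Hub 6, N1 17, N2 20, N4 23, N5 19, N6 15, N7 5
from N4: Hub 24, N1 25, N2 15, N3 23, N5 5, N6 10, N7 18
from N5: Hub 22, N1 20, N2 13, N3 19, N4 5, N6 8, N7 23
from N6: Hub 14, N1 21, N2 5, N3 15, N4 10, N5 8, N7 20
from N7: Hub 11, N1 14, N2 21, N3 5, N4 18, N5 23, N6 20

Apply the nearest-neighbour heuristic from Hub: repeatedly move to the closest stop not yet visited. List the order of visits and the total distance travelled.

At Hub the remaining stops are N3 6, N7 11, N6 14, N2 19, N5 22, N1 23, N4 24; go to N3.
At N3 the remaining stops are N7 5, N6 15, N1 17, N5 19, N2 20, N4 23; go to N7.
At N7 the remaining stops are N1 14, N4 18, N6 20, N2 21, N5 23; go to N1.
At N1 the remaining stops are N2 16, N5 20, N6 21, N4 25; go to N2.
At N2 the remaining stops are N6 5, N5 13, N4 15; go to N6.
At N6 the remaining stops are N5 8, N4 10; go to N5.
At N5 the remaining stops are N4 5; go to N4.
Return N4→Hub: 24.
Total = 6 + 5 + 14 + 16 + 5 + 8 + 5 + 24 = 83.

Total distance 83 miles via the nearest-neighbour route Hub → N3 → N7 → N1 → N2 → N6 → N5 → N4 → Hub.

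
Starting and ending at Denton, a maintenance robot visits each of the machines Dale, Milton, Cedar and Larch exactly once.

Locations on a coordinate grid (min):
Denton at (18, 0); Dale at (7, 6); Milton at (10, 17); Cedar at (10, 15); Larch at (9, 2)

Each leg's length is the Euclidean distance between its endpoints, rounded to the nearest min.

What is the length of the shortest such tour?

There are 12 distinct closed tours to check (reversals are equivalent).
Denton - Dale - Milton - Cedar - Larch - Denton: 13+11+2+13+9 = 48
Denton - Dale - Milton - Larch - Cedar - Denton: 13+11+15+13+17 = 69
Denton - Dale - Cedar - Milton - Larch - Denton: 13+9+2+15+9 = 48
Denton - Dale - Cedar - Larch - Milton - Denton: 13+9+13+15+19 = 69
Denton - Dale - Larch - Milton - Cedar - Denton: 13+4+15+2+17 = 51
Denton - Dale - Larch - Cedar - Milton - Denton: 13+4+13+2+19 = 51
Denton - Milton - Dale - Cedar - Larch - Denton: 19+11+9+13+9 = 61
Denton - Milton - Dale - Larch - Cedar - Denton: 19+11+4+13+17 = 64
Denton - Milton - Cedar - Dale - Larch - Denton: 19+2+9+4+9 = 43
Denton - Milton - Larch - Dale - Cedar - Denton: 19+15+4+9+17 = 64
Denton - Cedar - Dale - Milton - Larch - Denton: 17+9+11+15+9 = 61
Denton - Cedar - Milton - Dale - Larch - Denton: 17+2+11+4+9 = 43
The minimum is 43.
One optimal route: Denton → Milton → Cedar → Dale → Larch → Denton (or its reverse).

43 min — the shortest possible round trip.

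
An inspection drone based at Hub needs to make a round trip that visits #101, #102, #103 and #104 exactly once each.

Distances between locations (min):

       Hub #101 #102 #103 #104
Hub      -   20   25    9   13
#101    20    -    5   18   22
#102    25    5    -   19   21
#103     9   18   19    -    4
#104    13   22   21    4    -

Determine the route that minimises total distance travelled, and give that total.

Shortest round trip = 59 min.

With 4 stops there are 4!/2 = 12 distinct round trips (a route and its reverse cost the same).
Hub → #101 → #102 → #103 → #104 → Hub: 20+5+19+4+13 = 61
Hub → #101 → #102 → #104 → #103 → Hub: 20+5+21+4+9 = 59
Hub → #101 → #103 → #102 → #104 → Hub: 20+18+19+21+13 = 91
Hub → #101 → #103 → #104 → #102 → Hub: 20+18+4+21+25 = 88
Hub → #101 → #104 → #102 → #103 → Hub: 20+22+21+19+9 = 91
Hub → #101 → #104 → #103 → #102 → Hub: 20+22+4+19+25 = 90
Hub → #102 → #101 → #103 → #104 → Hub: 25+5+18+4+13 = 65
Hub → #102 → #101 → #104 → #103 → Hub: 25+5+22+4+9 = 65
Hub → #102 → #103 → #101 → #104 → Hub: 25+19+18+22+13 = 97
Hub → #102 → #104 → #101 → #103 → Hub: 25+21+22+18+9 = 95
Hub → #103 → #101 → #102 → #104 → Hub: 9+18+5+21+13 = 66
Hub → #103 → #102 → #101 → #104 → Hub: 9+19+5+22+13 = 68
The minimum is 59.
One optimal route: Hub → #101 → #102 → #104 → #103 → Hub (or its reverse).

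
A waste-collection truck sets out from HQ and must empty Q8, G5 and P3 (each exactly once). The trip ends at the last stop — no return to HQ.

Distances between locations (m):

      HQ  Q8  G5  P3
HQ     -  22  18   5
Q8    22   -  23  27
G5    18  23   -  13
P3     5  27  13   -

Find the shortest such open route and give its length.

There are 3! = 6 possible orderings.
HQ→Q8→G5→P3: 22+23+13 = 58
HQ→Q8→P3→G5: 22+27+13 = 62
HQ→G5→Q8→P3: 18+23+27 = 68
HQ→G5→P3→Q8: 18+13+27 = 58
HQ→P3→Q8→G5: 5+27+23 = 55
HQ→P3→G5→Q8: 5+13+23 = 41
The minimum is 41.
One shortest path: HQ → P3 → G5 → Q8.

Minimum one-way distance = 41 m.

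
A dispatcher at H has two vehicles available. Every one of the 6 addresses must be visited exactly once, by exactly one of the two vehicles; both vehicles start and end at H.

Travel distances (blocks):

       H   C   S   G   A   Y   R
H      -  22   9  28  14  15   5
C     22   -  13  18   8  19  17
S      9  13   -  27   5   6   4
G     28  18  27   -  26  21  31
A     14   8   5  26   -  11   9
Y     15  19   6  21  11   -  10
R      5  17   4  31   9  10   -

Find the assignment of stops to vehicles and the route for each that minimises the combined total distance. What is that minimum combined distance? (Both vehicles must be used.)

Try each way of splitting the stops between the two vehicles (each non-empty) and, for each split, find the best tour for each vehicle:
  {C} + {S, G, A, Y, R}: 44 + 74 = 118
  {S} + {C, G, A, Y, R}: 18 + 76 = 94
  {C, S} + {G, A, Y, R}: 44 + 74 = 118
  {G} + {C, S, A, Y, R}: 56 + 56 = 112
  {C, G} + {S, A, Y, R}: 68 + 40 = 108
  {S, G} + {C, A, Y, R}: 64 + 56 = 120
  … (31 splits in total)
  {C, S, G, A, Y} + {R}: 76 + 10 = 86  ← best
Best: vehicle 1 H → S → A → C → G → Y → H = 76; vehicle 2 H → R → H = 10; combined 86.

Minimum combined distance: 86 blocks.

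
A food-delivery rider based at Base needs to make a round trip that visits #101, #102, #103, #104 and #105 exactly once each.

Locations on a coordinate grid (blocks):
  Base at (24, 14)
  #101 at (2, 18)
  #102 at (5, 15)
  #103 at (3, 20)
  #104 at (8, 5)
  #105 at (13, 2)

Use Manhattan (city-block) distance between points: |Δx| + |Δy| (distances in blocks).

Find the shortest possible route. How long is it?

Minimum total distance: 80 blocks.

There are 60 distinct closed tours to check (reversals are equivalent).
Base→#101→#102→#103→#104→#105→Base: 26+6+7+20+8+23 = 90
Base→#101→#102→#103→#105→#104→Base: 26+6+7+28+8+25 = 100
Base→#101→#102→#104→#103→#105→Base: 26+6+13+20+28+23 = 116
Base→#101→#102→#104→#105→#103→Base: 26+6+13+8+28+27 = 108
Base→#101→#102→#105→#103→#104→Base: 26+6+21+28+20+25 = 126
Base→#101→#102→#105→#104→#103→Base: 26+6+21+8+20+27 = 108
Base→#101→#103→#102→#104→#105→Base: 26+3+7+13+8+23 = 80
Base→#101→#103→#102→#105→#104→Base: 26+3+7+21+8+25 = 90
Base→#101→#103→#104→#102→#105→Base: 26+3+20+13+21+23 = 106
Base→#101→#103→#104→#105→#102→Base: 26+3+20+8+21+20 = 98
Base→#101→#103→#105→#102→#104→Base: 26+3+28+21+13+25 = 116
Base→#101→#103→#105→#104→#102→Base: 26+3+28+8+13+20 = 98
Base→#101→#104→#102→#103→#105→Base: 26+19+13+7+28+23 = 116
Base→#101→#104→#102→#105→#103→Base: 26+19+13+21+28+27 = 134
… (46 more)
The minimum is 80.
One optimal route: Base → #101 → #103 → #102 → #104 → #105 → Base (or its reverse).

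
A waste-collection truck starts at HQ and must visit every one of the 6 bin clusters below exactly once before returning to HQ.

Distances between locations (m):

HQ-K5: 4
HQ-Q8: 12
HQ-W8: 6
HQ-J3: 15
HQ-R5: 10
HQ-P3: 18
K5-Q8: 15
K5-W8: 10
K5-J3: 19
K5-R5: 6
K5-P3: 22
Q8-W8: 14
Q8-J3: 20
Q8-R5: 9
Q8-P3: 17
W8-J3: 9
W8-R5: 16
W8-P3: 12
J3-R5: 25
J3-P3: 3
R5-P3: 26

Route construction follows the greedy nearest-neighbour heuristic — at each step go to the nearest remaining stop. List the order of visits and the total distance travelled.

At HQ the remaining stops are K5 4, W8 6, R5 10, Q8 12, J3 15, P3 18; go to K5.
At K5 the remaining stops are R5 6, W8 10, Q8 15, J3 19, P3 22; go to R5.
At R5 the remaining stops are Q8 9, W8 16, J3 25, P3 26; go to Q8.
At Q8 the remaining stops are W8 14, P3 17, J3 20; go to W8.
At W8 the remaining stops are J3 9, P3 12; go to J3.
At J3 the remaining stops are P3 3; go to P3.
Return P3→HQ: 18.
Total = 4 + 6 + 9 + 14 + 9 + 3 + 18 = 63.

Nearest-neighbour total = 63 m; route HQ → K5 → R5 → Q8 → W8 → J3 → P3 → HQ.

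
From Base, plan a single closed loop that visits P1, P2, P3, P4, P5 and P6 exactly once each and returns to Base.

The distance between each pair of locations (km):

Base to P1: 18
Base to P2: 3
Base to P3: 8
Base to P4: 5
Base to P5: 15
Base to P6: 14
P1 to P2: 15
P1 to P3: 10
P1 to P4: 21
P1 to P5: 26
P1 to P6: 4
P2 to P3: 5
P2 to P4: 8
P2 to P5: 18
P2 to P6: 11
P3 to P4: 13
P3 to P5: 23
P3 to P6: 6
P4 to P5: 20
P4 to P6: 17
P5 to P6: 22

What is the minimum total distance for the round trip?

Base → P1 → P2 → P3 → P4 → P5 → P6 → Base: 18+15+5+13+20+22+14 = 107
Base → P1 → P2 → P3 → P4 → P6 → P5 → Base: 18+15+5+13+17+22+15 = 105
Base → P1 → P2 → P3 → P5 → P4 → P6 → Base: 18+15+5+23+20+17+14 = 112
Base → P1 → P2 → P3 → P5 → P6 → P4 → Base: 18+15+5+23+22+17+5 = 105
Base → P1 → P2 → P3 → P6 → P4 → P5 → Base: 18+15+5+6+17+20+15 = 96
Base → P1 → P2 → P3 → P6 → P5 → P4 → Base: 18+15+5+6+22+20+5 = 91
Base → P1 → P2 → P4 → P3 → P5 → P6 → Base: 18+15+8+13+23+22+14 = 113
Base → P1 → P2 → P4 → P3 → P6 → P5 → Base: 18+15+8+13+6+22+15 = 97
… (352 more)
Base → P2 → P3 → P1 → P6 → P5 → P4 → Base: 3+5+10+4+22+20+5 = 69  ← best
The minimum is 69.
One optimal route: Base → P2 → P3 → P1 → P6 → P5 → P4 → Base (or its reverse).

Shortest round trip = 69 km.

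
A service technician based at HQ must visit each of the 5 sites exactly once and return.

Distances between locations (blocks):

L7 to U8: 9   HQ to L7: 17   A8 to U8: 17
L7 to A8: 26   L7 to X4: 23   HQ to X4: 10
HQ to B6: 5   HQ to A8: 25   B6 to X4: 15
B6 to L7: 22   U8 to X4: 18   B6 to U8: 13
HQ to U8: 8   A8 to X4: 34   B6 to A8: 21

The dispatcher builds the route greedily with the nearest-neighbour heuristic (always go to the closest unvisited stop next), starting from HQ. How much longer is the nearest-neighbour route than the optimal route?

The nearest-neighbour route is 24 blocks longer than optimal.

From HQ: B6=5, U8=8, X4=10, L7=17, A8=25 → choose B6 (5).
From B6: U8=13, X4=15, A8=21, L7=22 → choose U8 (13).
From U8: L7=9, A8=17, X4=18 → choose L7 (9).
From L7: X4=23, A8=26 → choose X4 (23).
From X4: A8=34 → choose A8 (34).
NN route HQ → B6 → U8 → L7 → X4 → A8 → HQ costs 109.
Optimal: HQ → B6 → A8 → U8 → L7 → X4 → HQ costs 85 (by enumerating all 60 distinct tours).
Excess = 109 − 85 = 24.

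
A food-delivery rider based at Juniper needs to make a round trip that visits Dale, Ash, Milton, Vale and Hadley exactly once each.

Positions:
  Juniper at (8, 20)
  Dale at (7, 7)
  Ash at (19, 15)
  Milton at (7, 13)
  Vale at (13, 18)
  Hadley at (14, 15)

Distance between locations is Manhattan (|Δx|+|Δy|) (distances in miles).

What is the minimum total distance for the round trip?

Shortest round trip = 50 miles.

There are 60 distinct closed tours to check (reversals are equivalent).
Juniper → Dale → Ash → Milton → Vale → Hadley → Juniper: 14+20+14+11+4+11 = 74
Juniper → Dale → Ash → Milton → Hadley → Vale → Juniper: 14+20+14+9+4+7 = 68
Juniper → Dale → Ash → Vale → Milton → Hadley → Juniper: 14+20+9+11+9+11 = 74
Juniper → Dale → Ash → Vale → Hadley → Milton → Juniper: 14+20+9+4+9+8 = 64
Juniper → Dale → Ash → Hadley → Milton → Vale → Juniper: 14+20+5+9+11+7 = 66
Juniper → Dale → Ash → Hadley → Vale → Milton → Juniper: 14+20+5+4+11+8 = 62
Juniper → Dale → Milton → Ash → Vale → Hadley → Juniper: 14+6+14+9+4+11 = 58
Juniper → Dale → Milton → Ash → Hadley → Vale → Juniper: 14+6+14+5+4+7 = 50
Juniper → Dale → Milton → Vale → Ash → Hadley → Juniper: 14+6+11+9+5+11 = 56
Juniper → Dale → Milton → Vale → Hadley → Ash → Juniper: 14+6+11+4+5+16 = 56
Juniper → Dale → Milton → Hadley → Ash → Vale → Juniper: 14+6+9+5+9+7 = 50
Juniper → Dale → Milton → Hadley → Vale → Ash → Juniper: 14+6+9+4+9+16 = 58
Juniper → Dale → Vale → Ash → Milton → Hadley → Juniper: 14+17+9+14+9+11 = 74
Juniper → Dale → Vale → Ash → Hadley → Milton → Juniper: 14+17+9+5+9+8 = 62
… (46 more)
The minimum is 50.
One optimal route: Juniper → Dale → Milton → Ash → Hadley → Vale → Juniper (or its reverse).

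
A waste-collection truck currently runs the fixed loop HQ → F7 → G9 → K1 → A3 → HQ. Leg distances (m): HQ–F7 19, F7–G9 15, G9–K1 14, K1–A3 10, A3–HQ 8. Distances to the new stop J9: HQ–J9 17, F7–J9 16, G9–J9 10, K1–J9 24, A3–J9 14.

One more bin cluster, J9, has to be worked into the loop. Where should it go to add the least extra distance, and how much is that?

Insertion cost between consecutive stops i–j is d(i,J9) + d(J9,j) − d(i,j):
  between HQ and F7: 17 + 16 − 19 = 14
  between F7 and G9: 16 + 10 − 15 = 11
  between G9 and K1: 10 + 24 − 14 = 20
  between K1 and A3: 24 + 14 − 10 = 28
  between A3 and HQ: 14 + 17 − 8 = 23
Cheapest insertion is between F7 and G9, adding 11.
New total = 66 + 11 = 77.

Minimum extra distance: 11 m, inserting J9 between F7 and G9.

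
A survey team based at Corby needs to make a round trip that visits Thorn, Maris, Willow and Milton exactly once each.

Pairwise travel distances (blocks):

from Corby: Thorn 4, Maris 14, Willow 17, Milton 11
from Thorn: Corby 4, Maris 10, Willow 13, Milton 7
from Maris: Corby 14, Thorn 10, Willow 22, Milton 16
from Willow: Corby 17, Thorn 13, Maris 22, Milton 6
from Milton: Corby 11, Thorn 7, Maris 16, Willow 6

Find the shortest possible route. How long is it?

Corby → Thorn → Maris → Willow → Milton → Corby: 4+10+22+6+11 = 53
Corby → Thorn → Maris → Milton → Willow → Corby: 4+10+16+6+17 = 53
Corby → Thorn → Willow → Maris → Milton → Corby: 4+13+22+16+11 = 66
Corby → Thorn → Willow → Milton → Maris → Corby: 4+13+6+16+14 = 53
Corby → Thorn → Milton → Maris → Willow → Corby: 4+7+16+22+17 = 66
Corby → Thorn → Milton → Willow → Maris → Corby: 4+7+6+22+14 = 53
Corby → Maris → Thorn → Willow → Milton → Corby: 14+10+13+6+11 = 54
Corby → Maris → Thorn → Milton → Willow → Corby: 14+10+7+6+17 = 54
Corby → Maris → Willow → Thorn → Milton → Corby: 14+22+13+7+11 = 67
Corby → Maris → Milton → Thorn → Willow → Corby: 14+16+7+13+17 = 67
Corby → Willow → Thorn → Maris → Milton → Corby: 17+13+10+16+11 = 67
Corby → Willow → Maris → Thorn → Milton → Corby: 17+22+10+7+11 = 67
The minimum is 53.
One optimal route: Corby → Thorn → Maris → Willow → Milton → Corby (or its reverse).

Shortest round trip = 53 blocks.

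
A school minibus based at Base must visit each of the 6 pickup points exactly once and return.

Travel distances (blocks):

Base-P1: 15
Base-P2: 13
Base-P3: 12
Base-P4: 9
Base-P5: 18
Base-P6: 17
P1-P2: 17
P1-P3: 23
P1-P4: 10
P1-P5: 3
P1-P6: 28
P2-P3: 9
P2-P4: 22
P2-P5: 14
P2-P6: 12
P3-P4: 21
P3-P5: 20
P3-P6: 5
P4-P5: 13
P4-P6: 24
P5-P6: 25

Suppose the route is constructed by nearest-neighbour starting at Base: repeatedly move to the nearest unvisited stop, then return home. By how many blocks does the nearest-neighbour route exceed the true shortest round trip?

From Base: P4=9, P3=12, P2=13, P1=15, P6=17, P5=18 → choose P4 (9).
From P4: P1=10, P5=13, P3=21, P2=22, P6=24 → choose P1 (10).
From P1: P5=3, P2=17, P3=23, P6=28 → choose P5 (3).
From P5: P2=14, P3=20, P6=25 → choose P2 (14).
From P2: P3=9, P6=12 → choose P3 (9).
From P3: P6=5 → choose P6 (5).
NN route Base → P4 → P1 → P5 → P2 → P3 → P6 → Base costs 67.
Optimal: Base → P3 → P6 → P2 → P5 → P1 → P4 → Base costs 65 (by enumerating all 360 distinct tours).
Excess = 67 − 65 = 2.

Excess over optimum: 2 blocks.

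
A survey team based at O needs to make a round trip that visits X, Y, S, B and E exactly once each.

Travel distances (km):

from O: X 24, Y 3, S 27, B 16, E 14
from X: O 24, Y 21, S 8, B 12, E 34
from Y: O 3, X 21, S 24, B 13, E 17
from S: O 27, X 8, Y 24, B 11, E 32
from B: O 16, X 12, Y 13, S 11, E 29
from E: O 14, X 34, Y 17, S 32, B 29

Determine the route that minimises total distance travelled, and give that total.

With 5 stops there are 5!/2 = 60 distinct round trips (a route and its reverse cost the same).
O - X - Y - S - B - E - O: 24+21+24+11+29+14 = 123
O - X - Y - S - E - B - O: 24+21+24+32+29+16 = 146
O - X - Y - B - S - E - O: 24+21+13+11+32+14 = 115
O - X - Y - B - E - S - O: 24+21+13+29+32+27 = 146
O - X - Y - E - S - B - O: 24+21+17+32+11+16 = 121
O - X - Y - E - B - S - O: 24+21+17+29+11+27 = 129
O - X - S - Y - B - E - O: 24+8+24+13+29+14 = 112
O - X - S - Y - E - B - O: 24+8+24+17+29+16 = 118
O - X - S - B - Y - E - O: 24+8+11+13+17+14 = 87
O - X - S - B - E - Y - O: 24+8+11+29+17+3 = 92
O - X - S - E - Y - B - O: 24+8+32+17+13+16 = 110
O - X - S - E - B - Y - O: 24+8+32+29+13+3 = 109
O - X - B - Y - S - E - O: 24+12+13+24+32+14 = 119
O - X - B - Y - E - S - O: 24+12+13+17+32+27 = 125
… (46 more)
O - Y - B - X - S - E - O: 3+13+12+8+32+14 = 82  ← best
The minimum is 82.
One optimal route: O → Y → B → X → S → E → O (or its reverse).

Minimum total distance: 82 km.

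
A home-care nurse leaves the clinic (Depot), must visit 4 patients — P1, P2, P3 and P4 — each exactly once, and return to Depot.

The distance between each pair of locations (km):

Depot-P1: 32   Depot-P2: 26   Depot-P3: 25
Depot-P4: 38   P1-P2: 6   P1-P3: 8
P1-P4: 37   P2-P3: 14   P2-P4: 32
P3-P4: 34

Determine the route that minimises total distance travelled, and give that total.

Depot - P1 - P2 - P3 - P4 - Depot: 32+6+14+34+38 = 124
Depot - P1 - P2 - P4 - P3 - Depot: 32+6+32+34+25 = 129
Depot - P1 - P3 - P2 - P4 - Depot: 32+8+14+32+38 = 124
Depot - P1 - P3 - P4 - P2 - Depot: 32+8+34+32+26 = 132
Depot - P1 - P4 - P2 - P3 - Depot: 32+37+32+14+25 = 140
Depot - P1 - P4 - P3 - P2 - Depot: 32+37+34+14+26 = 143
Depot - P2 - P1 - P3 - P4 - Depot: 26+6+8+34+38 = 112
Depot - P2 - P1 - P4 - P3 - Depot: 26+6+37+34+25 = 128
Depot - P2 - P3 - P1 - P4 - Depot: 26+14+8+37+38 = 123
Depot - P2 - P4 - P1 - P3 - Depot: 26+32+37+8+25 = 128
Depot - P3 - P1 - P2 - P4 - Depot: 25+8+6+32+38 = 109
Depot - P3 - P2 - P1 - P4 - Depot: 25+14+6+37+38 = 120
The minimum is 109.
One optimal route: Depot → P3 → P1 → P2 → P4 → Depot (or its reverse).

Shortest round trip = 109 km.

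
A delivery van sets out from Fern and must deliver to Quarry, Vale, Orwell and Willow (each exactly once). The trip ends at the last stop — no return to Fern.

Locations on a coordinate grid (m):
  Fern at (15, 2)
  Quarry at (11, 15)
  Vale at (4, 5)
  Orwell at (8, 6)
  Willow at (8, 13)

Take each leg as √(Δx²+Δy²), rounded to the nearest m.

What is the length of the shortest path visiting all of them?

There are 4! = 24 possible orderings.
Fern→Quarry→Vale→Orwell→Willow: 14+12+4+7 = 37
Fern→Quarry→Vale→Willow→Orwell: 14+12+9+7 = 42
Fern→Quarry→Orwell→Vale→Willow: 14+9+4+9 = 36
Fern→Quarry→Orwell→Willow→Vale: 14+9+7+9 = 39
Fern→Quarry→Willow→Vale→Orwell: 14+4+9+4 = 31
Fern→Quarry→Willow→Orwell→Vale: 14+4+7+4 = 29
Fern→Vale→Quarry→Orwell→Willow: 11+12+9+7 = 39
Fern→Vale→Quarry→Willow→Orwell: 11+12+4+7 = 34
Fern→Vale→Orwell→Quarry→Willow: 11+4+9+4 = 28
Fern→Vale→Orwell→Willow→Quarry: 11+4+7+4 = 26
Fern→Vale→Willow→Quarry→Orwell: 11+9+4+9 = 33
Fern→Vale→Willow→Orwell→Quarry: 11+9+7+9 = 36
Fern→Orwell→Quarry→Vale→Willow: 8+9+12+9 = 38
Fern→Orwell→Quarry→Willow→Vale: 8+9+4+9 = 30
… (10 more)
Fern→Orwell→Vale→Willow→Quarry: 8+4+9+4 = 25  ← best
The minimum is 25.
One shortest path: Fern → Orwell → Vale → Willow → Quarry.

25 m — the minimum one-way total.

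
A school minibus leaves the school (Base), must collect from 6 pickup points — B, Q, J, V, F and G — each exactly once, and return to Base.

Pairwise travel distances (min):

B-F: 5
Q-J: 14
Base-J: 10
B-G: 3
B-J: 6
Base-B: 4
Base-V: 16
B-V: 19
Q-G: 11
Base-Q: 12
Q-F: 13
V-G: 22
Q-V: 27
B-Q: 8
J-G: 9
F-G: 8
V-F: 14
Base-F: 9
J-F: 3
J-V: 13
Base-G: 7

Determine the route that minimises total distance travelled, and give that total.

With 6 stops there are 6!/2 = 360 distinct round trips (a route and its reverse cost the same).
Base→B→Q→J→V→F→G→Base: 4+8+14+13+14+8+7 = 68
Base→B→Q→J→V→G→F→Base: 4+8+14+13+22+8+9 = 78
Base→B→Q→J→F→V→G→Base: 4+8+14+3+14+22+7 = 72
Base→B→Q→J→F→G→V→Base: 4+8+14+3+8+22+16 = 75
Base→B→Q→J→G→V→F→Base: 4+8+14+9+22+14+9 = 80
Base→B→Q→J→G→F→V→Base: 4+8+14+9+8+14+16 = 73
Base→B→Q→V→J→F→G→Base: 4+8+27+13+3+8+7 = 70
Base→B→Q→V→J→G→F→Base: 4+8+27+13+9+8+9 = 78
… (352 more)
Base→B→Q→G→F→J→V→Base: 4+8+11+8+3+13+16 = 63  ← best
The minimum is 63.
One optimal route: Base → B → Q → G → F → J → V → Base (or its reverse).

Minimum total distance: 63 min.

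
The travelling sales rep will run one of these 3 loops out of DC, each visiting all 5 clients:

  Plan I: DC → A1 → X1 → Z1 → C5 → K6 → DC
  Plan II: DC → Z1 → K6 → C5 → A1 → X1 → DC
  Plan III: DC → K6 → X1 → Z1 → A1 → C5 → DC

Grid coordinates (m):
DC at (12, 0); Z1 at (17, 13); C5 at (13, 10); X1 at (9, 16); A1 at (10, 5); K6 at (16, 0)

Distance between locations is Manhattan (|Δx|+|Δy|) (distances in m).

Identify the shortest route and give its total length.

Plan I: 7 + 12 + 11 + 7 + 13 + 4 = 54
Plan II: 18 + 14 + 13 + 8 + 12 + 19 = 84
Plan III: 4 + 23 + 11 + 15 + 8 + 11 = 72

54 m — Plan I is the shortest.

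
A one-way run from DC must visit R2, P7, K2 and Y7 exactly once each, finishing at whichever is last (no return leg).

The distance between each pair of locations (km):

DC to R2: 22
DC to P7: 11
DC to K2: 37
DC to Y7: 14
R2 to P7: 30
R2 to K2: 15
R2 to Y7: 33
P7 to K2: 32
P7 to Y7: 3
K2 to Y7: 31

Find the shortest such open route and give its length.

There are 4! = 24 possible orderings.
DC → R2 → P7 → K2 → Y7: 22+30+32+31 = 115
DC → R2 → P7 → Y7 → K2: 22+30+3+31 = 86
DC → R2 → K2 → P7 → Y7: 22+15+32+3 = 72
DC → R2 → K2 → Y7 → P7: 22+15+31+3 = 71
DC → R2 → Y7 → P7 → K2: 22+33+3+32 = 90
DC → R2 → Y7 → K2 → P7: 22+33+31+32 = 118
DC → P7 → R2 → K2 → Y7: 11+30+15+31 = 87
DC → P7 → R2 → Y7 → K2: 11+30+33+31 = 105
DC → P7 → K2 → R2 → Y7: 11+32+15+33 = 91
DC → P7 → K2 → Y7 → R2: 11+32+31+33 = 107
DC → P7 → Y7 → R2 → K2: 11+3+33+15 = 62
DC → P7 → Y7 → K2 → R2: 11+3+31+15 = 60
DC → K2 → R2 → P7 → Y7: 37+15+30+3 = 85
DC → K2 → R2 → Y7 → P7: 37+15+33+3 = 88
… (10 more)
The minimum is 60.
One shortest path: DC → P7 → Y7 → K2 → R2.

Shortest open route: 60 km.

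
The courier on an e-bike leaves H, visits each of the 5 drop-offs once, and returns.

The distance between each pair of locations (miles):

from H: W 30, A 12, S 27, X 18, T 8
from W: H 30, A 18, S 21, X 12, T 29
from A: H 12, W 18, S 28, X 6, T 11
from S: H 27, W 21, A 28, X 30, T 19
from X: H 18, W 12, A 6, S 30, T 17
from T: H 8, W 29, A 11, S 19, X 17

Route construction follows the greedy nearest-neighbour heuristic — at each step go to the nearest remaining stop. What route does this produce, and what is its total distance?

Nearest-neighbour total = 85 miles; route H → T → A → X → W → S → H.

At H the remaining stops are T 8, A 12, X 18, S 27, W 30; go to T.
At T the remaining stops are A 11, X 17, S 19, W 29; go to A.
At A the remaining stops are X 6, W 18, S 28; go to X.
At X the remaining stops are W 12, S 30; go to W.
At W the remaining stops are S 21; go to S.
Return S→H: 27.
Total = 8 + 11 + 6 + 12 + 21 + 27 = 85.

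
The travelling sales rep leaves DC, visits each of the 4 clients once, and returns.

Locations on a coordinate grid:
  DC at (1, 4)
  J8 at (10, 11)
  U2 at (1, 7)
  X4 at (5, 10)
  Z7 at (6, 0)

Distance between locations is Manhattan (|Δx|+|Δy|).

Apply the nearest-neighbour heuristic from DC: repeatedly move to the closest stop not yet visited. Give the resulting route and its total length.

Total distance 40 via the nearest-neighbour route DC → U2 → X4 → J8 → Z7 → DC.

From DC: distances to unvisited — U2=3, Z7=9, X4=10, J8=16. Nearest is U2 (3).
From U2: distances to unvisited — X4=7, Z7=12, J8=13. Nearest is X4 (7).
From X4: distances to unvisited — J8=6, Z7=11. Nearest is J8 (6).
From J8: distances to unvisited — Z7=15. Nearest is Z7 (15).
Return Z7→DC: 9.
Total = 3 + 7 + 6 + 15 + 9 = 40.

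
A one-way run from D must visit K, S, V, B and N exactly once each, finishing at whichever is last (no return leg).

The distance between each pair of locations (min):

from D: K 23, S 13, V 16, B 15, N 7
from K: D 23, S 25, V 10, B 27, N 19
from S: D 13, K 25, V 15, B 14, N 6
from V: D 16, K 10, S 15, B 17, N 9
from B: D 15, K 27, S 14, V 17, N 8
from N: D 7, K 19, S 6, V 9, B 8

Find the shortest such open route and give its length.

There are 5! = 120 possible orderings.
D - K - S - V - B - N: 23+25+15+17+8 = 88
D - K - S - V - N - B: 23+25+15+9+8 = 80
D - K - S - B - V - N: 23+25+14+17+9 = 88
D - K - S - B - N - V: 23+25+14+8+9 = 79
D - K - S - N - V - B: 23+25+6+9+17 = 80
D - K - S - N - B - V: 23+25+6+8+17 = 79
D - K - V - S - B - N: 23+10+15+14+8 = 70
D - K - V - S - N - B: 23+10+15+6+8 = 62
D - K - V - B - S - N: 23+10+17+14+6 = 70
D - K - V - B - N - S: 23+10+17+8+6 = 64
D - K - V - N - S - B: 23+10+9+6+14 = 62
D - K - V - N - B - S: 23+10+9+8+14 = 64
D - K - B - S - V - N: 23+27+14+15+9 = 88
D - K - B - S - N - V: 23+27+14+6+9 = 79
… (106 more)
D - S - B - N - V - K: 13+14+8+9+10 = 54  ← best
The minimum is 54.
One shortest path: D → S → B → N → V → K.

Minimum one-way distance = 54 min.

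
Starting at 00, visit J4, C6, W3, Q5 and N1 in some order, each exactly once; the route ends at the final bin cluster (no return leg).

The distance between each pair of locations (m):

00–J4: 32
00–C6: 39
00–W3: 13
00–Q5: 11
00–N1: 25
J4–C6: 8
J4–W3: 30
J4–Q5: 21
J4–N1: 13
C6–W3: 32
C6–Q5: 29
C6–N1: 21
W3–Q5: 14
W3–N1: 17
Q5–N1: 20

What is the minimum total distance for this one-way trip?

There are 5! = 120 possible orderings.
00→J4→C6→W3→Q5→N1: 32+8+32+14+20 = 106
00→J4→C6→W3→N1→Q5: 32+8+32+17+20 = 109
00→J4→C6→Q5→W3→N1: 32+8+29+14+17 = 100
00→J4→C6→Q5→N1→W3: 32+8+29+20+17 = 106
00→J4→C6→N1→W3→Q5: 32+8+21+17+14 = 92
00→J4→C6→N1→Q5→W3: 32+8+21+20+14 = 95
00→J4→W3→C6→Q5→N1: 32+30+32+29+20 = 143
00→J4→W3→C6→N1→Q5: 32+30+32+21+20 = 135
00→J4→W3→Q5→C6→N1: 32+30+14+29+21 = 126
00→J4→W3→Q5→N1→C6: 32+30+14+20+21 = 117
00→J4→W3→N1→C6→Q5: 32+30+17+21+29 = 129
00→J4→W3→N1→Q5→C6: 32+30+17+20+29 = 128
00→J4→Q5→C6→W3→N1: 32+21+29+32+17 = 131
00→J4→Q5→C6→N1→W3: 32+21+29+21+17 = 120
… (106 more)
00→Q5→W3→N1→J4→C6: 11+14+17+13+8 = 63  ← best
The minimum is 63.
One shortest path: 00 → Q5 → W3 → N1 → J4 → C6.

63 m — the minimum one-way total.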